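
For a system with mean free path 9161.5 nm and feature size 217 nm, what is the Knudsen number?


Knudsen number Kn = lambda / L
Kn = 9161.5 / 217
Kn = 42.2189

42.2189


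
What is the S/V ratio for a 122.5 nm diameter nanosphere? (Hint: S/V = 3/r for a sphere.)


Radius r = 122.5/2 = 61.25 nm
S/V = 3 / r = 3 / 61.25
S/V = 0.049 nm^-1

0.049


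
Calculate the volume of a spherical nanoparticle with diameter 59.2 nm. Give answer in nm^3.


Radius r = 59.2/2 = 29.6 nm
Volume V = (4/3) * pi * r^3
V = (4/3) * pi * (29.6)^3
V = 108633.49 nm^3

108633.49


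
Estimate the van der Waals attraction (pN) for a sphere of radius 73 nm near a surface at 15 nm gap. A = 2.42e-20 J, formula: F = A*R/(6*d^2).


Convert to SI: R = 73 nm = 7.3e-08 m, d = 15 nm = 1.5e-08 m
F = A * R / (6 * d^2)
F = 2.42e-20 * 7.3e-08 / (6 * (1.5e-08)^2)
F = 1.30859e-12 N = 1.309 pN

1.309


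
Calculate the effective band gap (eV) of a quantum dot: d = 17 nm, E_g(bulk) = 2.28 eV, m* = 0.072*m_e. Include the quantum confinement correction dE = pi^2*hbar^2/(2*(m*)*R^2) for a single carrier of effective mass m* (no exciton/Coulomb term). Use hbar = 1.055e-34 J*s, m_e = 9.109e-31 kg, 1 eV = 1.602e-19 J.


Radius R = 17/2 nm = 8.5e-09 m
Confinement energy dE = pi^2 * hbar^2 / (2 * m_eff * m_e * R^2)
dE = pi^2 * (1.055e-34)^2 / (2 * 0.072 * 9.109e-31 * (8.5e-09)^2) J, divided by 1.602e-19 J/eV
dE = 0.0724 eV
Total band gap = E_g(bulk) + dE = 2.28 + 0.0724 = 2.3524 eV

2.3524


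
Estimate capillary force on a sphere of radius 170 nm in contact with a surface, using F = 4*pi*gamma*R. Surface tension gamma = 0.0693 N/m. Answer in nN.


Convert radius: R = 170 nm = 1.7e-07 m
F = 4 * pi * gamma * R
F = 4 * pi * 0.0693 * 1.7e-07
F = 1.48044e-07 N = 148.0444 nN

148.0444


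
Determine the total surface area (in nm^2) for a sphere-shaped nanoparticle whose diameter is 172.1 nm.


Radius r = 172.1/2 = 86.05 nm
Surface area SA = 4 * pi * r^2
SA = 4 * pi * (86.05)^2
SA = 93048.98 nm^2

93048.98


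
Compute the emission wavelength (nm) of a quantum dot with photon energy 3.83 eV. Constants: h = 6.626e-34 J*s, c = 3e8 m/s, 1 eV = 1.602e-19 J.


Convert energy: E = 3.83 eV = 3.83 * 1.602e-19 = 6.13566e-19 J
lambda = h*c / E = 6.626e-34 * 3e8 / 6.13566e-19
lambda = 3.23975e-07 m = 324.0 nm

324.0


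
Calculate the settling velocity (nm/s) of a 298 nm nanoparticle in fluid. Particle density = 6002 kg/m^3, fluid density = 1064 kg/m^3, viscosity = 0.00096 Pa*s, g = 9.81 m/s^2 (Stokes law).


Radius R = 298/2 nm = 1.49e-07 m
Density difference = 6002 - 1064 = 4938 kg/m^3
v = 2 * R^2 * (rho_p - rho_f) * g / (9 * eta)
v = 2 * (1.49e-07)^2 * 4938 * 9.81 / (9 * 0.00096)
v = 2.48948e-07 m/s = 248.9481 nm/s

248.9481


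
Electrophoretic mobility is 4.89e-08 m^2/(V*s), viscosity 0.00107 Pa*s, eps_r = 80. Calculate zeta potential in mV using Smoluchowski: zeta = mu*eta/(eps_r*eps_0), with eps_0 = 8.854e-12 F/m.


Smoluchowski equation: zeta = mu * eta / (eps_r * eps_0)
zeta = 4.89e-08 * 0.00107 / (80 * 8.854e-12)
zeta = 0.073869 V = 73.87 mV

73.87


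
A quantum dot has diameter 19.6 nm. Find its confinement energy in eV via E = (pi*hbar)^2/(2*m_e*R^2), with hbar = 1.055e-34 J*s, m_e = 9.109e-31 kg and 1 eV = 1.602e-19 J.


Radius R = 19.6/2 = 9.8 nm = 9.8e-09 m
E = (pi * 1.055e-34)^2 / (2 * 9.109e-31 * (9.8e-09)^2)
E(J) = 6.27844e-22
E = E(J) / 1.602e-19 = 0.0039 eV

0.0039


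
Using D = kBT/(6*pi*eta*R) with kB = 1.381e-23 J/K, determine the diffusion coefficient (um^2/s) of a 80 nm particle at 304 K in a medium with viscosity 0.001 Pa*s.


Radius R = 80/2 = 40 nm = 4e-08 m
D = kB*T / (6*pi*eta*R)
D = 1.381e-23 * 304 / (6 * pi * 0.001 * 4e-08)
D = 5.56809e-12 m^2/s = 5.568 um^2/s

5.568


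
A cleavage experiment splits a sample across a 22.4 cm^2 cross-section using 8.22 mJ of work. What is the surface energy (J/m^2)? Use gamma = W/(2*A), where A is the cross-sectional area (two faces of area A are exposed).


Convert: A = 22.4 cm^2 = 0.00224 m^2, W = 8.22 mJ = 0.00822 J
Cleaving exposes two faces of area A, so total new surface = 2*A and gamma = W / (2*A)
gamma = 0.00822 / (2 * 0.00224)
gamma = 1.835 J/m^2

1.835


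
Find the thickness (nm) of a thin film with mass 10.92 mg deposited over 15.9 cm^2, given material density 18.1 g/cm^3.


Convert: m = 10.92 mg = 1.0920e-05 kg, A = 15.9 cm^2 = 1.5900e-03 m^2, rho = 18.1 g/cm^3 = 18100 kg/m^3
t = m / (A * rho)
t = 1.0920e-05 / (1.5900e-03 * 18100)
t = 3.7944e-07 m = 379.4 nm

379.4


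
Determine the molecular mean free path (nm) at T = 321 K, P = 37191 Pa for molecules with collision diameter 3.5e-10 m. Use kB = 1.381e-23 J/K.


Mean free path: lambda = kB*T / (sqrt(2) * pi * d^2 * P)
lambda = 1.381e-23 * 321 / (sqrt(2) * pi * (3.5e-10)^2 * 37191)
lambda = 2.19008e-07 m
lambda = 219.01 nm

219.01


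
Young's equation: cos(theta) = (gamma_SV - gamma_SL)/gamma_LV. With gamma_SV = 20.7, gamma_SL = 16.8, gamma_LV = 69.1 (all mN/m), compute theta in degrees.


cos(theta) = (gamma_SV - gamma_SL) / gamma_LV
cos(theta) = (20.7 - 16.8) / 69.1
cos(theta) = 0.05644
theta = arccos(0.05644) = 86.76 degrees

86.76


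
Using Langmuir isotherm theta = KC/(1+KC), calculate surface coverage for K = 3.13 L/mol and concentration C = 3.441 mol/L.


Langmuir isotherm: theta = K*C / (1 + K*C)
K*C = 3.13 * 3.441 = 10.77033
theta = 10.77033 / (1 + 10.77033) = 10.77033 / 11.77033
theta = 0.915

0.915


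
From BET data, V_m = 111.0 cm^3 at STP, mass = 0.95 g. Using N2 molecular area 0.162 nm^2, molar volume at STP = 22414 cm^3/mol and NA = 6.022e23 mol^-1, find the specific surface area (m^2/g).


Number of moles in monolayer = V_m / 22414 = 111.0 / 22414 = 0.00495226
Number of molecules = moles * NA = 0.00495226 * 6.022e23
SA = molecules * sigma / mass
SA = (111.0 / 22414) * 6.022e23 * 0.162e-18 / 0.95
SA = 508.6 m^2/g

508.6


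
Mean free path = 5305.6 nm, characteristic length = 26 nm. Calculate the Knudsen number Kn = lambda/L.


Knudsen number Kn = lambda / L
Kn = 5305.6 / 26
Kn = 204.0615

204.0615


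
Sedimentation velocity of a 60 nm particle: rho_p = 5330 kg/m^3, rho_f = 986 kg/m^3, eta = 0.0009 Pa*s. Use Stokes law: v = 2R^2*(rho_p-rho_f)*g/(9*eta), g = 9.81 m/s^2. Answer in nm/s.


Radius R = 60/2 nm = 3e-08 m
Density difference = 5330 - 986 = 4344 kg/m^3
v = 2 * R^2 * (rho_p - rho_f) * g / (9 * eta)
v = 2 * (3e-08)^2 * 4344 * 9.81 / (9 * 0.0009)
v = 9.46992e-09 m/s = 9.4699 nm/s

9.4699


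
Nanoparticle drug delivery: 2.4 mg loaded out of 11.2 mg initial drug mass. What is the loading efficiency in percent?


Drug loading efficiency = (drug loaded / drug initial) * 100
DLE = 2.4 / 11.2 * 100
DLE = 0.2143 * 100
DLE = 21.43%

21.43


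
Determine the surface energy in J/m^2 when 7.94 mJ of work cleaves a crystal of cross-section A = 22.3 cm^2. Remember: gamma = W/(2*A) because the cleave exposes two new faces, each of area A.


Convert: A = 22.3 cm^2 = 0.00223 m^2, W = 7.94 mJ = 0.00794 J
Cleaving exposes two faces of area A, so total new surface = 2*A and gamma = W / (2*A)
gamma = 0.00794 / (2 * 0.00223)
gamma = 1.78 J/m^2

1.78


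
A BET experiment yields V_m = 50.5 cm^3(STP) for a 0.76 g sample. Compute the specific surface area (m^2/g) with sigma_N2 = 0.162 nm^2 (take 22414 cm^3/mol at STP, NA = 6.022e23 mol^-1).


Number of moles in monolayer = V_m / 22414 = 50.5 / 22414 = 0.00225306
Number of molecules = moles * NA = 0.00225306 * 6.022e23
SA = molecules * sigma / mass
SA = (50.5 / 22414) * 6.022e23 * 0.162e-18 / 0.76
SA = 289.2 m^2/g

289.2


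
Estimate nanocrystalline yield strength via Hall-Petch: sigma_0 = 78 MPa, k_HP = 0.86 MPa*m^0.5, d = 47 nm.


d = 47 nm = 4.7e-08 m
sqrt(d) = 0.0002167948
Hall-Petch contribution = k / sqrt(d) = 0.86 / 0.0002167948 = 3966.9 MPa
sigma = sigma_0 + k/sqrt(d) = 78 + 3966.9 = 4044.9 MPa

4044.9


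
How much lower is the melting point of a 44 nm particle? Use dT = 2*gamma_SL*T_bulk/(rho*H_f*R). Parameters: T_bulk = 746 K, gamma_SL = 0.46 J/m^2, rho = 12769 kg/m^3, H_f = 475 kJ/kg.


Radius R = 44/2 = 22 nm = 2.2e-08 m
Convert H_f = 475 kJ/kg = 475000 J/kg
dT = 2 * gamma_SL * T_bulk / (rho * H_f * R)
dT = 2 * 0.46 * 746 / (12769 * 475000 * 2.2e-08)
dT = 5.1 K

5.1


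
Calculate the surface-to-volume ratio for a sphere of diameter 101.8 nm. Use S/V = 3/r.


Radius r = 101.8/2 = 50.9 nm
S/V = 3 / r = 3 / 50.9
S/V = 0.0589 nm^-1

0.0589


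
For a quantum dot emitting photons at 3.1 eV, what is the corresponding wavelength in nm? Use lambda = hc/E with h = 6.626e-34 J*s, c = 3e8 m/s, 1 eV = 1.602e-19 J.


Convert energy: E = 3.1 eV = 3.1 * 1.602e-19 = 4.9662e-19 J
lambda = h*c / E = 6.626e-34 * 3e8 / 4.9662e-19
lambda = 4.00266e-07 m = 400.3 nm

400.3


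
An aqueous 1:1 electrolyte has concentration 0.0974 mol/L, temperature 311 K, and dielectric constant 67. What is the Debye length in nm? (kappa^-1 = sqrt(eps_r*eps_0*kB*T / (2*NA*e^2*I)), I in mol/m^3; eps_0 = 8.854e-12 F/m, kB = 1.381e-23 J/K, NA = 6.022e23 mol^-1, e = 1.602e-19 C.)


Ionic strength I = 0.0974 * 1^2 * 1000 = 97.4 mol/m^3
kappa^-1 = sqrt(67 * 8.854e-12 * 1.381e-23 * 311 / (2 * 6.022e23 * (1.602e-19)^2 * 97.4))
kappa^-1 = 0.92 nm

0.92


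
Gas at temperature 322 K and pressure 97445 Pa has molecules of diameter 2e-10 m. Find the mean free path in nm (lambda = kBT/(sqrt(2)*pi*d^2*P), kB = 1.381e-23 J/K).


Mean free path: lambda = kB*T / (sqrt(2) * pi * d^2 * P)
lambda = 1.381e-23 * 322 / (sqrt(2) * pi * (2e-10)^2 * 97445)
lambda = 2.56782e-07 m
lambda = 256.78 nm

256.78


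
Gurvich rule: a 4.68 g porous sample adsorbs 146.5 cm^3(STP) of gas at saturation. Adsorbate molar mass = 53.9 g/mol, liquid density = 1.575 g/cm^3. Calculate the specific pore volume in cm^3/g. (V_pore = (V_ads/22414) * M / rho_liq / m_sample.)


Moles adsorbed n = V_ads / 22414 = 146.5 / 22414 = 6.536094e-03 mol
Liquid volume V_liq = n * M / rho_liq = 6.536094e-03 * 53.9 / 1.575 = 0.22368 cm^3
Specific pore volume V_pore = V_liq / m_sample = 0.22368 / 4.68
V_pore = 0.0478 cm^3/g

0.0478


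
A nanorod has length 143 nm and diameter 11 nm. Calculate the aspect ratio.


Aspect ratio AR = length / diameter
AR = 143 / 11
AR = 13.0

13.0


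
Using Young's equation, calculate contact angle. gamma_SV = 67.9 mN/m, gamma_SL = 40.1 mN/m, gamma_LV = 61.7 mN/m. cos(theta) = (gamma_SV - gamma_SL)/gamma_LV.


cos(theta) = (gamma_SV - gamma_SL) / gamma_LV
cos(theta) = (67.9 - 40.1) / 61.7
cos(theta) = 0.450567
theta = arccos(0.450567) = 63.22 degrees

63.22


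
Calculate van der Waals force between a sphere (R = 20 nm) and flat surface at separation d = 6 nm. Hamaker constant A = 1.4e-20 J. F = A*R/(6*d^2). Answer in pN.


Convert to SI: R = 20 nm = 2e-08 m, d = 6 nm = 6e-09 m
F = A * R / (6 * d^2)
F = 1.4e-20 * 2e-08 / (6 * (6e-09)^2)
F = 1.2963e-12 N = 1.296 pN

1.296


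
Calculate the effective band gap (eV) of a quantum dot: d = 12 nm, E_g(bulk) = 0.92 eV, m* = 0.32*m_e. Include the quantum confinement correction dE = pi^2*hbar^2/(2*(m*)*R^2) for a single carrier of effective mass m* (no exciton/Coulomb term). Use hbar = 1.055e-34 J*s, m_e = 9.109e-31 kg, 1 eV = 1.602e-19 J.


Radius R = 12/2 nm = 6e-09 m
Confinement energy dE = pi^2 * hbar^2 / (2 * m_eff * m_e * R^2)
dE = pi^2 * (1.055e-34)^2 / (2 * 0.32 * 9.109e-31 * (6e-09)^2) J, divided by 1.602e-19 J/eV
dE = 0.0327 eV
Total band gap = E_g(bulk) + dE = 0.92 + 0.0327 = 0.9527 eV

0.9527


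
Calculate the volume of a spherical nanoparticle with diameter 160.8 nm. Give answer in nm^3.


Radius r = 160.8/2 = 80.4 nm
Volume V = (4/3) * pi * r^3
V = (4/3) * pi * (80.4)^3
V = 2176991.61 nm^3

2176991.61


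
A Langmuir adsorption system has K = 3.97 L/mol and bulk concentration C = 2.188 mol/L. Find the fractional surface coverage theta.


Langmuir isotherm: theta = K*C / (1 + K*C)
K*C = 3.97 * 2.188 = 8.68636
theta = 8.68636 / (1 + 8.68636) = 8.68636 / 9.68636
theta = 0.8968

0.8968


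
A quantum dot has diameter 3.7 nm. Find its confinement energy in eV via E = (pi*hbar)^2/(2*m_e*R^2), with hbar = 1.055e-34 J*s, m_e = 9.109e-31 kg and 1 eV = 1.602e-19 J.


Radius R = 3.7/2 = 1.85 nm = 1.85e-09 m
E = (pi * 1.055e-34)^2 / (2 * 9.109e-31 * (1.85e-09)^2)
E(J) = 1.76182e-20
E = E(J) / 1.602e-19 = 0.11 eV

0.11


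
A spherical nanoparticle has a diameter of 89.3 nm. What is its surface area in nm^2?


Radius r = 89.3/2 = 44.65 nm
Surface area SA = 4 * pi * r^2
SA = 4 * pi * (44.65)^2
SA = 25052.6 nm^2

25052.6


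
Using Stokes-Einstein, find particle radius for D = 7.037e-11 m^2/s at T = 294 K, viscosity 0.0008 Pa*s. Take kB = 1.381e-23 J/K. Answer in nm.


Stokes-Einstein: R = kB*T / (6*pi*eta*D)
R = 1.381e-23 * 294 / (6 * pi * 0.0008 * 7.037e-11)
R = 3.82615e-09 m = 3.83 nm

3.83


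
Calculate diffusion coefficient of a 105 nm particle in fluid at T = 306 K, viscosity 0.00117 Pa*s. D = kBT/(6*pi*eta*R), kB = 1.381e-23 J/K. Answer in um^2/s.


Radius R = 105/2 = 52.5 nm = 5.25e-08 m
D = kB*T / (6*pi*eta*R)
D = 1.381e-23 * 306 / (6 * pi * 0.00117 * 5.25e-08)
D = 3.6498e-12 m^2/s = 3.65 um^2/s

3.65


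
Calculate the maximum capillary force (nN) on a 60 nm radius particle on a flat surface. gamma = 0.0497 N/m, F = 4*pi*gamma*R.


Convert radius: R = 60 nm = 6e-08 m
F = 4 * pi * gamma * R
F = 4 * pi * 0.0497 * 6e-08
F = 3.74729e-08 N = 37.4729 nN

37.4729


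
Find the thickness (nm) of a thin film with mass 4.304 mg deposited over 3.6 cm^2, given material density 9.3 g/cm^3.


Convert: m = 4.304 mg = 4.3040e-06 kg, A = 3.6 cm^2 = 3.6000e-04 m^2, rho = 9.3 g/cm^3 = 9300 kg/m^3
t = m / (A * rho)
t = 4.3040e-06 / (3.6000e-04 * 9300)
t = 1.2855e-06 m = 1285.5 nm

1285.5


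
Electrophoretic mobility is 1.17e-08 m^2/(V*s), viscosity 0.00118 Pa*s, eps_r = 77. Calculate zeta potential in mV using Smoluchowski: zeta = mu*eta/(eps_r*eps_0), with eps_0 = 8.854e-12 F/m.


Smoluchowski equation: zeta = mu * eta / (eps_r * eps_0)
zeta = 1.17e-08 * 0.00118 / (77 * 8.854e-12)
zeta = 0.020251 V = 20.25 mV

20.25


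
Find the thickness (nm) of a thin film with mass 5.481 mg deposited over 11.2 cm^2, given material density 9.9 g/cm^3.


Convert: m = 5.481 mg = 5.4810e-06 kg, A = 11.2 cm^2 = 1.1200e-03 m^2, rho = 9.9 g/cm^3 = 9900 kg/m^3
t = m / (A * rho)
t = 5.4810e-06 / (1.1200e-03 * 9900)
t = 4.9432e-07 m = 494.3 nm

494.3


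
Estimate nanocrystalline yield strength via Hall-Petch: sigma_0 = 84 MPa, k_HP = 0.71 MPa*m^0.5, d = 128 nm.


d = 128 nm = 1.28e-07 m
sqrt(d) = 0.0003577709
Hall-Petch contribution = k / sqrt(d) = 0.71 / 0.0003577709 = 1984.5 MPa
sigma = sigma_0 + k/sqrt(d) = 84 + 1984.5 = 2068.5 MPa

2068.5


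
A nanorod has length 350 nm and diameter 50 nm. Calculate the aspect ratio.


Aspect ratio AR = length / diameter
AR = 350 / 50
AR = 7.0

7.0


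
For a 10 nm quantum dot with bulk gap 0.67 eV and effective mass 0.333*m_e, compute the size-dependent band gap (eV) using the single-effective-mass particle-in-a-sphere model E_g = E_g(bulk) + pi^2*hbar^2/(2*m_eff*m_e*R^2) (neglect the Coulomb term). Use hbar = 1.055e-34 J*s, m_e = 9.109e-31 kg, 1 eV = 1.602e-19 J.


Radius R = 10/2 nm = 5e-09 m
Confinement energy dE = pi^2 * hbar^2 / (2 * m_eff * m_e * R^2)
dE = pi^2 * (1.055e-34)^2 / (2 * 0.333 * 9.109e-31 * (5e-09)^2) J, divided by 1.602e-19 J/eV
dE = 0.0452 eV
Total band gap = E_g(bulk) + dE = 0.67 + 0.0452 = 0.7152 eV

0.7152


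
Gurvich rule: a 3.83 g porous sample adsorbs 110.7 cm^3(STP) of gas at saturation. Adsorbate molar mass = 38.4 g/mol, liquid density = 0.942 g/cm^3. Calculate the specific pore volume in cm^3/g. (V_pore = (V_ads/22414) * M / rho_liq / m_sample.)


Moles adsorbed n = V_ads / 22414 = 110.7 / 22414 = 4.938877e-03 mol
Liquid volume V_liq = n * M / rho_liq = 4.938877e-03 * 38.4 / 0.942 = 0.20133 cm^3
Specific pore volume V_pore = V_liq / m_sample = 0.20133 / 3.83
V_pore = 0.0526 cm^3/g

0.0526


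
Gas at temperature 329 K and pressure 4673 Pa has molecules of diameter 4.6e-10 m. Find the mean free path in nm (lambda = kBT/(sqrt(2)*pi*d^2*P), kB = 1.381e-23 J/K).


Mean free path: lambda = kB*T / (sqrt(2) * pi * d^2 * P)
lambda = 1.381e-23 * 329 / (sqrt(2) * pi * (4.6e-10)^2 * 4673)
lambda = 1.03422e-06 m
lambda = 1034.22 nm

1034.22


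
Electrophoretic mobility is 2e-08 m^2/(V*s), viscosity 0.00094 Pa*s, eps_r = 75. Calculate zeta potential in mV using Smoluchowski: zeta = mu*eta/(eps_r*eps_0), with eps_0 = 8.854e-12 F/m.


Smoluchowski equation: zeta = mu * eta / (eps_r * eps_0)
zeta = 2e-08 * 0.00094 / (75 * 8.854e-12)
zeta = 0.028311 V = 28.31 mV

28.31


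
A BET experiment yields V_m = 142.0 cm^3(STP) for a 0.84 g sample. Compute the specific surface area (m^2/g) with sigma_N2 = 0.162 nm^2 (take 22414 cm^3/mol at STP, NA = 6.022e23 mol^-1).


Number of moles in monolayer = V_m / 22414 = 142.0 / 22414 = 0.00633533
Number of molecules = moles * NA = 0.00633533 * 6.022e23
SA = molecules * sigma / mass
SA = (142.0 / 22414) * 6.022e23 * 0.162e-18 / 0.84
SA = 735.8 m^2/g

735.8


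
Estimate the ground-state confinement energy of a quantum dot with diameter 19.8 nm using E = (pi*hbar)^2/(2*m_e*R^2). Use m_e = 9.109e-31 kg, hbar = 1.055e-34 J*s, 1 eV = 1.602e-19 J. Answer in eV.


Radius R = 19.8/2 = 9.9 nm = 9.9e-09 m
E = (pi * 1.055e-34)^2 / (2 * 9.109e-31 * (9.9e-09)^2)
E(J) = 6.15224e-22
E = E(J) / 1.602e-19 = 0.0038 eV

0.0038


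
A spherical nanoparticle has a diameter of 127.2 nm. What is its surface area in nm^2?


Radius r = 127.2/2 = 63.6 nm
Surface area SA = 4 * pi * r^2
SA = 4 * pi * (63.6)^2
SA = 50830.47 nm^2

50830.47


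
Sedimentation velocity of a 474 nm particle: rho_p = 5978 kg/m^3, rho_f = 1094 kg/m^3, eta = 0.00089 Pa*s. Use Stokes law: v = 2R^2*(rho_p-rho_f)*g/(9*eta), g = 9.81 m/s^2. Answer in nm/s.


Radius R = 474/2 nm = 2.37e-07 m
Density difference = 5978 - 1094 = 4884 kg/m^3
v = 2 * R^2 * (rho_p - rho_f) * g / (9 * eta)
v = 2 * (2.37e-07)^2 * 4884 * 9.81 / (9 * 0.00089)
v = 6.71953e-07 m/s = 671.9529 nm/s

671.9529


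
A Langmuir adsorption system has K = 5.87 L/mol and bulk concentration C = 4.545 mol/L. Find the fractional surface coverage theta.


Langmuir isotherm: theta = K*C / (1 + K*C)
K*C = 5.87 * 4.545 = 26.67915
theta = 26.67915 / (1 + 26.67915) = 26.67915 / 27.67915
theta = 0.9639

0.9639


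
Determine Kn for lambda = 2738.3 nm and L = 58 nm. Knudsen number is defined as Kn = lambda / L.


Knudsen number Kn = lambda / L
Kn = 2738.3 / 58
Kn = 47.2121

47.2121


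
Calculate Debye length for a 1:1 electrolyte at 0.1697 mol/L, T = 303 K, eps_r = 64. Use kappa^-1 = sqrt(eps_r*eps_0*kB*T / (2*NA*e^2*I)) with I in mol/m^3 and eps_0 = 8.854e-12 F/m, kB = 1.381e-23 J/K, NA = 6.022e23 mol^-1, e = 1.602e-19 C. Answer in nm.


Ionic strength I = 0.1697 * 1^2 * 1000 = 169.7 mol/m^3
kappa^-1 = sqrt(64 * 8.854e-12 * 1.381e-23 * 303 / (2 * 6.022e23 * (1.602e-19)^2 * 169.7))
kappa^-1 = 0.672 nm

0.672


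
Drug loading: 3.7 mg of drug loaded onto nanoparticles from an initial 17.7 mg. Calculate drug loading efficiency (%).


Drug loading efficiency = (drug loaded / drug initial) * 100
DLE = 3.7 / 17.7 * 100
DLE = 0.209 * 100
DLE = 20.9%

20.9


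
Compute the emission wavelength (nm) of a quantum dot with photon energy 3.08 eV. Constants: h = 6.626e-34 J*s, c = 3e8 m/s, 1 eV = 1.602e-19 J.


Convert energy: E = 3.08 eV = 3.08 * 1.602e-19 = 4.93416e-19 J
lambda = h*c / E = 6.626e-34 * 3e8 / 4.93416e-19
lambda = 4.02865e-07 m = 402.9 nm

402.9


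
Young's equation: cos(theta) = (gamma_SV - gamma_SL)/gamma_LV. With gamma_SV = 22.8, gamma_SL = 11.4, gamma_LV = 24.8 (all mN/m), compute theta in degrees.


cos(theta) = (gamma_SV - gamma_SL) / gamma_LV
cos(theta) = (22.8 - 11.4) / 24.8
cos(theta) = 0.459677
theta = arccos(0.459677) = 62.63 degrees

62.63


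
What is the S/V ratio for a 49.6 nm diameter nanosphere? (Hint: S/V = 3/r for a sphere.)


Radius r = 49.6/2 = 24.8 nm
S/V = 3 / r = 3 / 24.8
S/V = 0.121 nm^-1

0.121


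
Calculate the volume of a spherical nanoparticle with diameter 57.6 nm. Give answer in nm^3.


Radius r = 57.6/2 = 28.8 nm
Volume V = (4/3) * pi * r^3
V = (4/3) * pi * (28.8)^3
V = 100061.28 nm^3

100061.28


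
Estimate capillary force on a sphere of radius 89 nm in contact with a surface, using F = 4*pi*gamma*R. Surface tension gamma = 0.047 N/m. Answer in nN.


Convert radius: R = 89 nm = 8.9e-08 m
F = 4 * pi * gamma * R
F = 4 * pi * 0.047 * 8.9e-08
F = 5.25651e-08 N = 52.5651 nN

52.5651


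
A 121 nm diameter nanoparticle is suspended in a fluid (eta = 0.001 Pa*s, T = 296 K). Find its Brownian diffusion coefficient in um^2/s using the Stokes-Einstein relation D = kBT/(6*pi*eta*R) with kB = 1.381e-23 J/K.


Radius R = 121/2 = 60.5 nm = 6.05e-08 m
D = kB*T / (6*pi*eta*R)
D = 1.381e-23 * 296 / (6 * pi * 0.001 * 6.05e-08)
D = 3.5845e-12 m^2/s = 3.585 um^2/s

3.585


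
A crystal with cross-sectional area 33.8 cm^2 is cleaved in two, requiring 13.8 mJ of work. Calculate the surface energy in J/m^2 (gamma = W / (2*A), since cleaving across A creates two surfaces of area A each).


Convert: A = 33.8 cm^2 = 0.00338 m^2, W = 13.8 mJ = 0.0138 J
Cleaving exposes two faces of area A, so total new surface = 2*A and gamma = W / (2*A)
gamma = 0.0138 / (2 * 0.00338)
gamma = 2.041 J/m^2

2.041


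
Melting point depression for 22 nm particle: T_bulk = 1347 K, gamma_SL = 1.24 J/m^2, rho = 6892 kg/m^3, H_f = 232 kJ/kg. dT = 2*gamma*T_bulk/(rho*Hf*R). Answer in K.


Radius R = 22/2 = 11 nm = 1.1e-08 m
Convert H_f = 232 kJ/kg = 232000 J/kg
dT = 2 * gamma_SL * T_bulk / (rho * H_f * R)
dT = 2 * 1.24 * 1347 / (6892 * 232000 * 1.1e-08)
dT = 189.9 K

189.9


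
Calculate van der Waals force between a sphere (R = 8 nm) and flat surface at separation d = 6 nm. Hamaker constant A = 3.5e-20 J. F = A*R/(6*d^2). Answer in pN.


Convert to SI: R = 8 nm = 8e-09 m, d = 6 nm = 6e-09 m
F = A * R / (6 * d^2)
F = 3.5e-20 * 8e-09 / (6 * (6e-09)^2)
F = 1.2963e-12 N = 1.296 pN

1.296


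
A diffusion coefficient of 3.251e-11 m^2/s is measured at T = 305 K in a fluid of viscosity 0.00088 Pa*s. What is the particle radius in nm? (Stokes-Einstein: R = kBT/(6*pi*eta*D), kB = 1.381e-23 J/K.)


Stokes-Einstein: R = kB*T / (6*pi*eta*D)
R = 1.381e-23 * 305 / (6 * pi * 0.00088 * 3.251e-11)
R = 7.81075e-09 m = 7.81 nm

7.81


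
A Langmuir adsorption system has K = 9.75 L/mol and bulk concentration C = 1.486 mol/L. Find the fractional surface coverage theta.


Langmuir isotherm: theta = K*C / (1 + K*C)
K*C = 9.75 * 1.486 = 14.4885
theta = 14.4885 / (1 + 14.4885) = 14.4885 / 15.4885
theta = 0.9354

0.9354


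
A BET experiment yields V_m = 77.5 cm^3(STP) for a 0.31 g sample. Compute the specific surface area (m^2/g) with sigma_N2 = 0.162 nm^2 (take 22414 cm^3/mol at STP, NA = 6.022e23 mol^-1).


Number of moles in monolayer = V_m / 22414 = 77.5 / 22414 = 0.00345766
Number of molecules = moles * NA = 0.00345766 * 6.022e23
SA = molecules * sigma / mass
SA = (77.5 / 22414) * 6.022e23 * 0.162e-18 / 0.31
SA = 1088.1 m^2/g

1088.1


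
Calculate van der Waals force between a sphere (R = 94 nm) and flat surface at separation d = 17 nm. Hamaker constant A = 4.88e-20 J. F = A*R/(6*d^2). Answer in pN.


Convert to SI: R = 94 nm = 9.4e-08 m, d = 17 nm = 1.7e-08 m
F = A * R / (6 * d^2)
F = 4.88e-20 * 9.4e-08 / (6 * (1.7e-08)^2)
F = 2.64544e-12 N = 2.645 pN

2.645


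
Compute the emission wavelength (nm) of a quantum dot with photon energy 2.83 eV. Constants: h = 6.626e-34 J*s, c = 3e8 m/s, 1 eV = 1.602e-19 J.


Convert energy: E = 2.83 eV = 2.83 * 1.602e-19 = 4.53366e-19 J
lambda = h*c / E = 6.626e-34 * 3e8 / 4.53366e-19
lambda = 4.38454e-07 m = 438.5 nm

438.5


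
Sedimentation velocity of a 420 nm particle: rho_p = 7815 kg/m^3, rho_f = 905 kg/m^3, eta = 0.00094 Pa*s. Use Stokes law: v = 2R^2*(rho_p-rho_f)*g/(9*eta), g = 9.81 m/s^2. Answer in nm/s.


Radius R = 420/2 nm = 2.1e-07 m
Density difference = 7815 - 905 = 6910 kg/m^3
v = 2 * R^2 * (rho_p - rho_f) * g / (9 * eta)
v = 2 * (2.1e-07)^2 * 6910 * 9.81 / (9 * 0.00094)
v = 7.06717e-07 m/s = 706.7166 nm/s

706.7166


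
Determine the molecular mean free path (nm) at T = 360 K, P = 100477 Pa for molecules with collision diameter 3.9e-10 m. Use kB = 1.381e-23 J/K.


Mean free path: lambda = kB*T / (sqrt(2) * pi * d^2 * P)
lambda = 1.381e-23 * 360 / (sqrt(2) * pi * (3.9e-10)^2 * 100477)
lambda = 7.3221e-08 m
lambda = 73.22 nm

73.22


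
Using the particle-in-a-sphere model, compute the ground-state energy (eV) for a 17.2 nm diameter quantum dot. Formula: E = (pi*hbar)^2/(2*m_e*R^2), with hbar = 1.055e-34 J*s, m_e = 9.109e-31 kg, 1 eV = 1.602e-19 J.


Radius R = 17.2/2 = 8.6 nm = 8.6e-09 m
E = (pi * 1.055e-34)^2 / (2 * 9.109e-31 * (8.6e-09)^2)
E(J) = 8.15281e-22
E = E(J) / 1.602e-19 = 0.0051 eV

0.0051


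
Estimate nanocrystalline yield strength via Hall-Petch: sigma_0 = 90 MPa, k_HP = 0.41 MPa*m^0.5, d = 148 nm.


d = 148 nm = 1.48e-07 m
sqrt(d) = 0.0003847077
Hall-Petch contribution = k / sqrt(d) = 0.41 / 0.0003847077 = 1065.7 MPa
sigma = sigma_0 + k/sqrt(d) = 90 + 1065.7 = 1155.7 MPa

1155.7


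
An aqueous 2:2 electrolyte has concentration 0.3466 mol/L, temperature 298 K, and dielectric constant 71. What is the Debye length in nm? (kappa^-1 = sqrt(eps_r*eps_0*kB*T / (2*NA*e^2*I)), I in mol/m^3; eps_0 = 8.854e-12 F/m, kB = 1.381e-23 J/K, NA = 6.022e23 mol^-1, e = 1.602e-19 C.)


Ionic strength I = 0.3466 * 2^2 * 1000 = 1386.4 mol/m^3
kappa^-1 = sqrt(71 * 8.854e-12 * 1.381e-23 * 298 / (2 * 6.022e23 * (1.602e-19)^2 * 1386.4))
kappa^-1 = 0.246 nm

0.246


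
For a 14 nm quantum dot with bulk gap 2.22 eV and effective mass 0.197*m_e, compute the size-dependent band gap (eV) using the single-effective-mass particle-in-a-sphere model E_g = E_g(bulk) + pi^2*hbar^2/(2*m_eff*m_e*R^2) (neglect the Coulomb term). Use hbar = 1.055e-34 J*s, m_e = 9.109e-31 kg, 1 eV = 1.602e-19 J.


Radius R = 14/2 nm = 7e-09 m
Confinement energy dE = pi^2 * hbar^2 / (2 * m_eff * m_e * R^2)
dE = pi^2 * (1.055e-34)^2 / (2 * 0.197 * 9.109e-31 * (7e-09)^2) J, divided by 1.602e-19 J/eV
dE = 0.039 eV
Total band gap = E_g(bulk) + dE = 2.22 + 0.039 = 2.259 eV

2.259


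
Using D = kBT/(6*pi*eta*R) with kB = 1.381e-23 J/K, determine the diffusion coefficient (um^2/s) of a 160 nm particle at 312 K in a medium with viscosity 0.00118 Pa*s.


Radius R = 160/2 = 80 nm = 8e-08 m
D = kB*T / (6*pi*eta*R)
D = 1.381e-23 * 312 / (6 * pi * 0.00118 * 8e-08)
D = 2.42145e-12 m^2/s = 2.421 um^2/s

2.421


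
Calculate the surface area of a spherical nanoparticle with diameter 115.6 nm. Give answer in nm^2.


Radius r = 115.6/2 = 57.8 nm
Surface area SA = 4 * pi * r^2
SA = 4 * pi * (57.8)^2
SA = 41982.23 nm^2

41982.23


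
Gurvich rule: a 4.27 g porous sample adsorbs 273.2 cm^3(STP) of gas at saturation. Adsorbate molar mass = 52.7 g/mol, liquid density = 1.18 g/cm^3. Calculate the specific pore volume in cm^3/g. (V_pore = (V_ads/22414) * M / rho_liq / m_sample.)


Moles adsorbed n = V_ads / 22414 = 273.2 / 22414 = 1.218881e-02 mol
Liquid volume V_liq = n * M / rho_liq = 1.218881e-02 * 52.7 / 1.18 = 0.54436 cm^3
Specific pore volume V_pore = V_liq / m_sample = 0.54436 / 4.27
V_pore = 0.1275 cm^3/g

0.1275


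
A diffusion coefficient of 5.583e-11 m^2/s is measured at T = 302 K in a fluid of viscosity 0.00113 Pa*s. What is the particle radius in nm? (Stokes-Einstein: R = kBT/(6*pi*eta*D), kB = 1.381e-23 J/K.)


Stokes-Einstein: R = kB*T / (6*pi*eta*D)
R = 1.381e-23 * 302 / (6 * pi * 0.00113 * 5.583e-11)
R = 3.50714e-09 m = 3.51 nm

3.51


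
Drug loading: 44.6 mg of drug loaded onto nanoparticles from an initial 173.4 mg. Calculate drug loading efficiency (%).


Drug loading efficiency = (drug loaded / drug initial) * 100
DLE = 44.6 / 173.4 * 100
DLE = 0.2572 * 100
DLE = 25.72%

25.72


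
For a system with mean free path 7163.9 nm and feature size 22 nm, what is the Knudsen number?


Knudsen number Kn = lambda / L
Kn = 7163.9 / 22
Kn = 325.6318

325.6318


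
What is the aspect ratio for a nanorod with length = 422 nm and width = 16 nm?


Aspect ratio AR = length / diameter
AR = 422 / 16
AR = 26.38

26.38


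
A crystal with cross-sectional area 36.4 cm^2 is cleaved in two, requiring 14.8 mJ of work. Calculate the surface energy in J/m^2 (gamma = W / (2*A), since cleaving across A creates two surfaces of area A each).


Convert: A = 36.4 cm^2 = 0.00364 m^2, W = 14.8 mJ = 0.0148 J
Cleaving exposes two faces of area A, so total new surface = 2*A and gamma = W / (2*A)
gamma = 0.0148 / (2 * 0.00364)
gamma = 2.033 J/m^2

2.033


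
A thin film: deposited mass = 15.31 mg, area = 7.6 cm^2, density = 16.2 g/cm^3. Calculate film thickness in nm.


Convert: m = 15.31 mg = 1.5310e-05 kg, A = 7.6 cm^2 = 7.6000e-04 m^2, rho = 16.2 g/cm^3 = 16200 kg/m^3
t = m / (A * rho)
t = 1.5310e-05 / (7.6000e-04 * 16200)
t = 1.2435e-06 m = 1243.5 nm

1243.5


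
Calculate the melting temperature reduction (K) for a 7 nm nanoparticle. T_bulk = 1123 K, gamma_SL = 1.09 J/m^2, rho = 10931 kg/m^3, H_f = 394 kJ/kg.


Radius R = 7/2 = 3.5 nm = 3.5e-09 m
Convert H_f = 394 kJ/kg = 394000 J/kg
dT = 2 * gamma_SL * T_bulk / (rho * H_f * R)
dT = 2 * 1.09 * 1123 / (10931 * 394000 * 3.5e-09)
dT = 162.4 K

162.4


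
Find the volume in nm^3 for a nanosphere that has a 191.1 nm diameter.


Radius r = 191.1/2 = 95.55 nm
Volume V = (4/3) * pi * r^3
V = (4/3) * pi * (95.55)^3
V = 3654102.15 nm^3

3654102.15


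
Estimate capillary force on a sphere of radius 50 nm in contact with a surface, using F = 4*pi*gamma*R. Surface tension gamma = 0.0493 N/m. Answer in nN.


Convert radius: R = 50 nm = 5e-08 m
F = 4 * pi * gamma * R
F = 4 * pi * 0.0493 * 5e-08
F = 3.09761e-08 N = 30.9761 nN

30.9761


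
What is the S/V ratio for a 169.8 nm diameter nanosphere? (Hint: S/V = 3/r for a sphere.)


Radius r = 169.8/2 = 84.9 nm
S/V = 3 / r = 3 / 84.9
S/V = 0.0353 nm^-1

0.0353


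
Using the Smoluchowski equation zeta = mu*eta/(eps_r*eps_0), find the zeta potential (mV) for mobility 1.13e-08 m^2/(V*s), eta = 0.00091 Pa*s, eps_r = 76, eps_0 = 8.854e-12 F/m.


Smoluchowski equation: zeta = mu * eta / (eps_r * eps_0)
zeta = 1.13e-08 * 0.00091 / (76 * 8.854e-12)
zeta = 0.015282 V = 15.28 mV

15.28


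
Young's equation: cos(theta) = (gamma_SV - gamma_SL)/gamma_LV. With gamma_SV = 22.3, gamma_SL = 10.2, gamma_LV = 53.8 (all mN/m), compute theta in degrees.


cos(theta) = (gamma_SV - gamma_SL) / gamma_LV
cos(theta) = (22.3 - 10.2) / 53.8
cos(theta) = 0.224907
theta = arccos(0.224907) = 77.0 degrees

77.0


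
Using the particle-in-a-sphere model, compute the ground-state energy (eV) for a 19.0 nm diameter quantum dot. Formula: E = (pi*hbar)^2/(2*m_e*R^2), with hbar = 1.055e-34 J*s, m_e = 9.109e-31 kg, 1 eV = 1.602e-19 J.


Radius R = 19.0/2 = 9.5 nm = 9.5e-09 m
E = (pi * 1.055e-34)^2 / (2 * 9.109e-31 * (9.5e-09)^2)
E(J) = 6.68124e-22
E = E(J) / 1.602e-19 = 0.0042 eV

0.0042


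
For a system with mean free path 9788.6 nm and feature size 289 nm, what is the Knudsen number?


Knudsen number Kn = lambda / L
Kn = 9788.6 / 289
Kn = 33.8706

33.8706


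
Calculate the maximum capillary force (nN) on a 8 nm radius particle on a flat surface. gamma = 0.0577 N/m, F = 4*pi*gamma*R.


Convert radius: R = 8 nm = 8e-09 m
F = 4 * pi * gamma * R
F = 4 * pi * 0.0577 * 8e-09
F = 5.80064e-09 N = 5.8006 nN

5.8006


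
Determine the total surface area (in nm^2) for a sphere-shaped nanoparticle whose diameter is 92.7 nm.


Radius r = 92.7/2 = 46.35 nm
Surface area SA = 4 * pi * r^2
SA = 4 * pi * (46.35)^2
SA = 26996.62 nm^2

26996.62


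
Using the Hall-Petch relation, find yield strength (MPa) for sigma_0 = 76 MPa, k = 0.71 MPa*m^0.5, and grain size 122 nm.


d = 122 nm = 1.22e-07 m
sqrt(d) = 0.000349285
Hall-Petch contribution = k / sqrt(d) = 0.71 / 0.000349285 = 2032.7 MPa
sigma = sigma_0 + k/sqrt(d) = 76 + 2032.7 = 2108.7 MPa

2108.7


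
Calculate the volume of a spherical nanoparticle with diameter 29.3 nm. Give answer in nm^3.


Radius r = 29.3/2 = 14.65 nm
Volume V = (4/3) * pi * r^3
V = (4/3) * pi * (14.65)^3
V = 13170.48 nm^3

13170.48


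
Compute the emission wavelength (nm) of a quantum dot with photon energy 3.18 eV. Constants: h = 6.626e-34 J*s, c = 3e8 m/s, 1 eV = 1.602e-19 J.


Convert energy: E = 3.18 eV = 3.18 * 1.602e-19 = 5.09436e-19 J
lambda = h*c / E = 6.626e-34 * 3e8 / 5.09436e-19
lambda = 3.90196e-07 m = 390.2 nm

390.2


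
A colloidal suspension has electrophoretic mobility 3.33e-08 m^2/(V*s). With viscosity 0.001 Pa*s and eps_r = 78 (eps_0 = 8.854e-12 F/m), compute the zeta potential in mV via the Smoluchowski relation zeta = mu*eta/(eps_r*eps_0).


Smoluchowski equation: zeta = mu * eta / (eps_r * eps_0)
zeta = 3.33e-08 * 0.001 / (78 * 8.854e-12)
zeta = 0.048218 V = 48.22 mV

48.22


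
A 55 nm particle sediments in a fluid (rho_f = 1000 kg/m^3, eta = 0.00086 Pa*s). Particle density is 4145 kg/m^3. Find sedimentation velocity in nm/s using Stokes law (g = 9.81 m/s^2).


Radius R = 55/2 nm = 2.75e-08 m
Density difference = 4145 - 1000 = 3145 kg/m^3
v = 2 * R^2 * (rho_p - rho_f) * g / (9 * eta)
v = 2 * (2.75e-08)^2 * 3145 * 9.81 / (9 * 0.00086)
v = 6.02898e-09 m/s = 6.029 nm/s

6.029


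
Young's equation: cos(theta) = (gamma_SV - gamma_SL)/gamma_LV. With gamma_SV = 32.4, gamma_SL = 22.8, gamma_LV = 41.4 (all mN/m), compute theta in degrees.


cos(theta) = (gamma_SV - gamma_SL) / gamma_LV
cos(theta) = (32.4 - 22.8) / 41.4
cos(theta) = 0.231884
theta = arccos(0.231884) = 76.59 degrees

76.59


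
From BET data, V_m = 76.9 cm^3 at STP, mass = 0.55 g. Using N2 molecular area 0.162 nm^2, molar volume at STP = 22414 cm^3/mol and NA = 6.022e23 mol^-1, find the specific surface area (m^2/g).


Number of moles in monolayer = V_m / 22414 = 76.9 / 22414 = 0.00343089
Number of molecules = moles * NA = 0.00343089 * 6.022e23
SA = molecules * sigma / mass
SA = (76.9 / 22414) * 6.022e23 * 0.162e-18 / 0.55
SA = 608.6 m^2/g

608.6


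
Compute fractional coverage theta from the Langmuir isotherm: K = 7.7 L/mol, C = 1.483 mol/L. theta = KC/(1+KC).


Langmuir isotherm: theta = K*C / (1 + K*C)
K*C = 7.7 * 1.483 = 11.4191
theta = 11.4191 / (1 + 11.4191) = 11.4191 / 12.4191
theta = 0.9195

0.9195


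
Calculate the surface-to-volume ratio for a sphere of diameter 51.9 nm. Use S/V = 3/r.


Radius r = 51.9/2 = 25.95 nm
S/V = 3 / r = 3 / 25.95
S/V = 0.1156 nm^-1

0.1156


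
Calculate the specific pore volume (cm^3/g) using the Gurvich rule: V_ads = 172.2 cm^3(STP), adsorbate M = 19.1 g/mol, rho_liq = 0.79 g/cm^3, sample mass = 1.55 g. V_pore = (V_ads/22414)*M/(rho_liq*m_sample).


Moles adsorbed n = V_ads / 22414 = 172.2 / 22414 = 7.682698e-03 mol
Liquid volume V_liq = n * M / rho_liq = 7.682698e-03 * 19.1 / 0.79 = 0.18575 cm^3
Specific pore volume V_pore = V_liq / m_sample = 0.18575 / 1.55
V_pore = 0.1198 cm^3/g

0.1198


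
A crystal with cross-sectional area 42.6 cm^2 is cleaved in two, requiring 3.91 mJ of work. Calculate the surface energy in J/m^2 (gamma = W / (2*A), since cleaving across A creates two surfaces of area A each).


Convert: A = 42.6 cm^2 = 0.00426 m^2, W = 3.91 mJ = 0.00391 J
Cleaving exposes two faces of area A, so total new surface = 2*A and gamma = W / (2*A)
gamma = 0.00391 / (2 * 0.00426)
gamma = 0.459 J/m^2

0.459


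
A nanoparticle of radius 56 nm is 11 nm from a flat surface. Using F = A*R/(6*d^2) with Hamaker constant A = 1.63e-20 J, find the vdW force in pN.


Convert to SI: R = 56 nm = 5.6e-08 m, d = 11 nm = 1.1e-08 m
F = A * R / (6 * d^2)
F = 1.63e-20 * 5.6e-08 / (6 * (1.1e-08)^2)
F = 1.2573e-12 N = 1.257 pN

1.257


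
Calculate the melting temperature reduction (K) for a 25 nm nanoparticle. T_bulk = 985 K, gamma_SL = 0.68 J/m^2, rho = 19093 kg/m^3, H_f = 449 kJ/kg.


Radius R = 25/2 = 12.5 nm = 1.25e-08 m
Convert H_f = 449 kJ/kg = 449000 J/kg
dT = 2 * gamma_SL * T_bulk / (rho * H_f * R)
dT = 2 * 0.68 * 985 / (19093 * 449000 * 1.25e-08)
dT = 12.5 K

12.5


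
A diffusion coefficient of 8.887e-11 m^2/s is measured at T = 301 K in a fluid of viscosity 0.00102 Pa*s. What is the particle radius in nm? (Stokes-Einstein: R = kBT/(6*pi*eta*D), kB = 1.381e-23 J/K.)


Stokes-Einstein: R = kB*T / (6*pi*eta*D)
R = 1.381e-23 * 301 / (6 * pi * 0.00102 * 8.887e-11)
R = 2.43278e-09 m = 2.43 nm

2.43


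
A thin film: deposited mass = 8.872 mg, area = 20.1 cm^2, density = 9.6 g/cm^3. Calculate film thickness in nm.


Convert: m = 8.872 mg = 8.8720e-06 kg, A = 20.1 cm^2 = 2.0100e-03 m^2, rho = 9.6 g/cm^3 = 9600 kg/m^3
t = m / (A * rho)
t = 8.8720e-06 / (2.0100e-03 * 9600)
t = 4.5978e-07 m = 459.8 nm

459.8


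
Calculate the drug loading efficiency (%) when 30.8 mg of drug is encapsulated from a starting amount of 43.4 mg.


Drug loading efficiency = (drug loaded / drug initial) * 100
DLE = 30.8 / 43.4 * 100
DLE = 0.7097 * 100
DLE = 70.97%

70.97


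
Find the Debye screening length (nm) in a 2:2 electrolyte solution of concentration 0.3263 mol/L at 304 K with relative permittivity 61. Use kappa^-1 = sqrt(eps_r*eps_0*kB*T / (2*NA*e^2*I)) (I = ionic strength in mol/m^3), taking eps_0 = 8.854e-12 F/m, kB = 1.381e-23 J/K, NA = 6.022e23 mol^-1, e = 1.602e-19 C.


Ionic strength I = 0.3263 * 2^2 * 1000 = 1305.2 mol/m^3
kappa^-1 = sqrt(61 * 8.854e-12 * 1.381e-23 * 304 / (2 * 6.022e23 * (1.602e-19)^2 * 1305.2))
kappa^-1 = 0.237 nm

0.237


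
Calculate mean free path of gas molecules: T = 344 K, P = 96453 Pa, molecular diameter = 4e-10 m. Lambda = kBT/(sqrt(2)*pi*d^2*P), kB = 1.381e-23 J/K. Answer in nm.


Mean free path: lambda = kB*T / (sqrt(2) * pi * d^2 * P)
lambda = 1.381e-23 * 344 / (sqrt(2) * pi * (4e-10)^2 * 96453)
lambda = 6.9287e-08 m
lambda = 69.29 nm

69.29


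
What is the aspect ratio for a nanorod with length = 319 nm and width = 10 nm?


Aspect ratio AR = length / diameter
AR = 319 / 10
AR = 31.9

31.9


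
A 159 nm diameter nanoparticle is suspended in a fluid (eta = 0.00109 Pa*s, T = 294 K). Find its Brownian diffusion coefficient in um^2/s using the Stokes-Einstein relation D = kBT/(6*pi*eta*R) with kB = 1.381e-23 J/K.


Radius R = 159/2 = 79.5 nm = 7.95e-08 m
D = kB*T / (6*pi*eta*R)
D = 1.381e-23 * 294 / (6 * pi * 0.00109 * 7.95e-08)
D = 2.48569e-12 m^2/s = 2.486 um^2/s

2.486


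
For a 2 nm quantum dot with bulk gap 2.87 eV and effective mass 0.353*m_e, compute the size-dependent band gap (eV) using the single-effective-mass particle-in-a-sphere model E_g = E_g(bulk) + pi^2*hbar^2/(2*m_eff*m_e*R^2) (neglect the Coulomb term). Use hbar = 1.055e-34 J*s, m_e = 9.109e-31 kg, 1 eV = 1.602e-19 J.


Radius R = 2/2 nm = 1e-09 m
Confinement energy dE = pi^2 * hbar^2 / (2 * m_eff * m_e * R^2)
dE = pi^2 * (1.055e-34)^2 / (2 * 0.353 * 9.109e-31 * (1e-09)^2) J, divided by 1.602e-19 J/eV
dE = 1.0663 eV
Total band gap = E_g(bulk) + dE = 2.87 + 1.0663 = 3.9363 eV

3.9363


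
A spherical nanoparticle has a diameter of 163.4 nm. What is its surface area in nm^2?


Radius r = 163.4/2 = 81.7 nm
Surface area SA = 4 * pi * r^2
SA = 4 * pi * (81.7)^2
SA = 83879.14 nm^2

83879.14


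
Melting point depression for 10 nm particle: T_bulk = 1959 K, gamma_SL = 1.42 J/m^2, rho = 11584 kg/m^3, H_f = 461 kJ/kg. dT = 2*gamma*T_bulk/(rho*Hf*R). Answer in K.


Radius R = 10/2 = 5 nm = 5e-09 m
Convert H_f = 461 kJ/kg = 461000 J/kg
dT = 2 * gamma_SL * T_bulk / (rho * H_f * R)
dT = 2 * 1.42 * 1959 / (11584 * 461000 * 5e-09)
dT = 208.4 K

208.4


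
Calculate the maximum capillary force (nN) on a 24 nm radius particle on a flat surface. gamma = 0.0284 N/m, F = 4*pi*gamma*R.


Convert radius: R = 24 nm = 2.4e-08 m
F = 4 * pi * gamma * R
F = 4 * pi * 0.0284 * 2.4e-08
F = 8.56524e-09 N = 8.5652 nN

8.5652


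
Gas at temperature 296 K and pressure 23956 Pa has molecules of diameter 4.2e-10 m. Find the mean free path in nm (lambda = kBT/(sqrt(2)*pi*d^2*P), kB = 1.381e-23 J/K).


Mean free path: lambda = kB*T / (sqrt(2) * pi * d^2 * P)
lambda = 1.381e-23 * 296 / (sqrt(2) * pi * (4.2e-10)^2 * 23956)
lambda = 2.17725e-07 m
lambda = 217.72 nm

217.72
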